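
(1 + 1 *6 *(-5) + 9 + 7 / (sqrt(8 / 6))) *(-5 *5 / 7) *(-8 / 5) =-800 / 7 + 20 *sqrt(3) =-79.64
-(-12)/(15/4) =16/5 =3.20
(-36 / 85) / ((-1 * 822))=6 / 11645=0.00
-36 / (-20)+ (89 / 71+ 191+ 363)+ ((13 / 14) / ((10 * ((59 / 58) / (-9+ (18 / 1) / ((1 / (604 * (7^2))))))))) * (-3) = -8522904723 / 58646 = -145327.98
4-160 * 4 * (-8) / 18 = 2596 / 9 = 288.44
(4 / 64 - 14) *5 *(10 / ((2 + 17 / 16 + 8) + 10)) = -11150 / 337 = -33.09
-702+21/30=-7013/10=-701.30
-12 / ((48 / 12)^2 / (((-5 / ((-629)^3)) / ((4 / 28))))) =-105 / 995432756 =-0.00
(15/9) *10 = 50/3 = 16.67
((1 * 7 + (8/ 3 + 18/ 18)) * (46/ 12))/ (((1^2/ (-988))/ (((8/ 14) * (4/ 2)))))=-46169.40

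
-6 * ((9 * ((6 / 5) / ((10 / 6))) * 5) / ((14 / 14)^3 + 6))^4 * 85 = -70252248672 / 300125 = -234076.63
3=3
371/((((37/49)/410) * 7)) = 28777.57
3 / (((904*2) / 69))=207 / 1808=0.11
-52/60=-13/15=-0.87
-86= -86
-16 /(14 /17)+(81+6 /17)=7369 /119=61.92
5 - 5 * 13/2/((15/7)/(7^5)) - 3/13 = -19882309/78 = -254901.40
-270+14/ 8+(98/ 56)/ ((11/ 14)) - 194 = -20241/ 44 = -460.02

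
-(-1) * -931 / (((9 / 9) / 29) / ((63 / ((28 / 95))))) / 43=-23084145 / 172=-134210.15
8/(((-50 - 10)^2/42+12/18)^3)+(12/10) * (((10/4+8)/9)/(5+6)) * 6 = 31338500361/41037845365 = 0.76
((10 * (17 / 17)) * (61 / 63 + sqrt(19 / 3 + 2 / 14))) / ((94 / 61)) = 18605 / 2961 + 610 * sqrt(714) / 987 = 22.80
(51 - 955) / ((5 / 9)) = -8136 / 5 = -1627.20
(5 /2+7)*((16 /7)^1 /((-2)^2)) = 38 /7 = 5.43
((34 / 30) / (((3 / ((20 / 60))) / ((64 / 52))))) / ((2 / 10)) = 272 / 351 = 0.77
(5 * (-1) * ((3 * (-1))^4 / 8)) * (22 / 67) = -4455 / 268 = -16.62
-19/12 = -1.58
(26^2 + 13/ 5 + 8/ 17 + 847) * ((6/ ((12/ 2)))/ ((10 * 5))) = 64858/ 2125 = 30.52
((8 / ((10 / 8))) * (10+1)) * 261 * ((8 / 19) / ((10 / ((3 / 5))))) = 1102464 / 2375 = 464.20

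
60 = 60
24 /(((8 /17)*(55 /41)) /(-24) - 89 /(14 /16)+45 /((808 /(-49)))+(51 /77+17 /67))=-209190598848 /902600606609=-0.23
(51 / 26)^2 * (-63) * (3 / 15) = -163863 / 3380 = -48.48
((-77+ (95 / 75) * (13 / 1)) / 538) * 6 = -908 / 1345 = -0.68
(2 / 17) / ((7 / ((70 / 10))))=2 / 17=0.12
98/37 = 2.65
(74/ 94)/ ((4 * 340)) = 37/ 63920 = 0.00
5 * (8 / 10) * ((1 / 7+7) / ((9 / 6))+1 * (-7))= -188 / 21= -8.95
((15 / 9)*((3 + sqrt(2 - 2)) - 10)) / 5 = -7 / 3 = -2.33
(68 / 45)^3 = 314432 / 91125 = 3.45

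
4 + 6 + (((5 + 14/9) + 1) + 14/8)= 695/36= 19.31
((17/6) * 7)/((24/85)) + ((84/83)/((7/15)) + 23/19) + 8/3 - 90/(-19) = 81.03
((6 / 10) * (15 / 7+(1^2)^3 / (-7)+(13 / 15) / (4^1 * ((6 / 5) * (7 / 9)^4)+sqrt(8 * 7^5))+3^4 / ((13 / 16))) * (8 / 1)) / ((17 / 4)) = 497428776 * sqrt(14) / 697221305711+106225378749408 / 924885405535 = 114.86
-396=-396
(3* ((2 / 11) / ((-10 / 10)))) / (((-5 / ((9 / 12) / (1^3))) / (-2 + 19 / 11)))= -27 / 1210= -0.02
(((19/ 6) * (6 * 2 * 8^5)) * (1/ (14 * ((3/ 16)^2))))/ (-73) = -159383552/ 4599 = -34656.13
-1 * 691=-691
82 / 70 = 41 / 35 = 1.17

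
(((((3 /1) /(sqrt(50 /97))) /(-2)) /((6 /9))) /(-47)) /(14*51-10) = 9*sqrt(194) /1323520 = 0.00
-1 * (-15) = 15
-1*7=-7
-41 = -41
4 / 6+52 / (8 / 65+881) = 13854 / 19091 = 0.73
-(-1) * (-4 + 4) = 0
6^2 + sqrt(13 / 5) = sqrt(65) / 5 + 36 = 37.61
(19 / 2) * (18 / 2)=171 / 2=85.50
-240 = -240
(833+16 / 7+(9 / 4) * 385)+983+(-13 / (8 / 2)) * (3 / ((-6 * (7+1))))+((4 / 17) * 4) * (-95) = 2595.33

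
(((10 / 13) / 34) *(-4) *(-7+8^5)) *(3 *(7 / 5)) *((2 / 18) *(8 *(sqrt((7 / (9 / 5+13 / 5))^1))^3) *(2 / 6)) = -64211560 *sqrt(770) / 240669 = -7403.52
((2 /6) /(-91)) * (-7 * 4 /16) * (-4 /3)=-1 /117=-0.01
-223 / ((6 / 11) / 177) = -144727 / 2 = -72363.50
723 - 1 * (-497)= 1220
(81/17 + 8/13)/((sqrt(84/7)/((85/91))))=5945 * sqrt(3)/7098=1.45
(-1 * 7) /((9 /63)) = -49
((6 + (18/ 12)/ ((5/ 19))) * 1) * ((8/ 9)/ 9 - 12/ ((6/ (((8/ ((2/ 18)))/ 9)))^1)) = -8372/ 45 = -186.04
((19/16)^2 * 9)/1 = 3249/256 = 12.69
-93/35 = -2.66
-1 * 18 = -18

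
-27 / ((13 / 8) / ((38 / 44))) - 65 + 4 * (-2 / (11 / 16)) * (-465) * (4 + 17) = 16237613 / 143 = 113549.74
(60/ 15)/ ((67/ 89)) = 356/ 67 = 5.31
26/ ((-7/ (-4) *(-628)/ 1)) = -26/ 1099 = -0.02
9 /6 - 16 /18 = 11 /18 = 0.61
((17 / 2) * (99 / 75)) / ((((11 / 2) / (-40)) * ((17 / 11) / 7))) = -1848 / 5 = -369.60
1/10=0.10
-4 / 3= -1.33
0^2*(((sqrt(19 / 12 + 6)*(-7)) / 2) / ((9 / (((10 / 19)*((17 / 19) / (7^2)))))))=0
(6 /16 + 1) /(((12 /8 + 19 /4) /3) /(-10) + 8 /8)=1.74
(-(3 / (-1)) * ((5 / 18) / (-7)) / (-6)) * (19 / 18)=95 / 4536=0.02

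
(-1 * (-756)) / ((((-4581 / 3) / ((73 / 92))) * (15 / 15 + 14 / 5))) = -22995 / 222433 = -0.10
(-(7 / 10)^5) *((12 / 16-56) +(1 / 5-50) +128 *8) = -308895853 / 2000000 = -154.45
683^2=466489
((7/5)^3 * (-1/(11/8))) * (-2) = 5488/1375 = 3.99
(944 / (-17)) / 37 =-944 / 629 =-1.50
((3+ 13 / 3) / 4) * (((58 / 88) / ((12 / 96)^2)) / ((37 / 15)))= 1160 / 37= 31.35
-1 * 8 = -8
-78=-78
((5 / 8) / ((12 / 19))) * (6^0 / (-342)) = -5 / 1728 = -0.00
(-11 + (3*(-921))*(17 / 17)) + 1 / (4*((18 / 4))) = -49931 / 18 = -2773.94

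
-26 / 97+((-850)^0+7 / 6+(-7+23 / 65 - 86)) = -3432979 / 37830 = -90.75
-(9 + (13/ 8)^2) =-745/ 64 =-11.64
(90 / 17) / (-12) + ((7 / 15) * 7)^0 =19 / 34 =0.56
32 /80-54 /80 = -11 /40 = -0.28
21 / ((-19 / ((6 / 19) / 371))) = -18 / 19133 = -0.00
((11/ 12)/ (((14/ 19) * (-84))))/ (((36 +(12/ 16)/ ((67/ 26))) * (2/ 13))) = -0.00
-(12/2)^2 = -36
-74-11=-85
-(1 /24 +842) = -842.04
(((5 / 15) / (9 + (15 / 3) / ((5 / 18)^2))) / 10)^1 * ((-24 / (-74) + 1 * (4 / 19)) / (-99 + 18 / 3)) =-188 / 72374553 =-0.00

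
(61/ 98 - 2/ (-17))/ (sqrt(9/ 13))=411 * sqrt(13)/ 1666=0.89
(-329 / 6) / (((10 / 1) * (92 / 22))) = -3619 / 2760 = -1.31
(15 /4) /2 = 15 /8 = 1.88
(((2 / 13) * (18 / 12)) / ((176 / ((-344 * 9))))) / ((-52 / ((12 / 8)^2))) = 10449 / 59488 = 0.18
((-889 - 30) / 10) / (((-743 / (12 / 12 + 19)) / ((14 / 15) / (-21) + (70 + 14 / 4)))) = 6075509 / 33435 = 181.71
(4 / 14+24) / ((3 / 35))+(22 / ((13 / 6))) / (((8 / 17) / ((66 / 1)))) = 66589 / 39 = 1707.41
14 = 14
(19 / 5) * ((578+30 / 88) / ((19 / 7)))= 178129 / 220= 809.68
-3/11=-0.27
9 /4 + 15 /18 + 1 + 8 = 145 /12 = 12.08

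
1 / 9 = 0.11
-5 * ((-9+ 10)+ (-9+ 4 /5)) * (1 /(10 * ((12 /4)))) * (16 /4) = 4.80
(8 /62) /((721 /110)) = 440 /22351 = 0.02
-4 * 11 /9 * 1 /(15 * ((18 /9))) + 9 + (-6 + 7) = 1328 /135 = 9.84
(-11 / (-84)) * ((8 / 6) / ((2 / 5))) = 55 / 126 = 0.44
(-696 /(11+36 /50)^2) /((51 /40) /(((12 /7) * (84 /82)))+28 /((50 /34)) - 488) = 0.01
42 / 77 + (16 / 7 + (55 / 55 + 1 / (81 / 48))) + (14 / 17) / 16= 1265345 / 282744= 4.48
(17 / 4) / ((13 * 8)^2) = 17 / 43264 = 0.00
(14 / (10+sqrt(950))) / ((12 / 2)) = -7 / 255+7 * sqrt(38) / 510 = 0.06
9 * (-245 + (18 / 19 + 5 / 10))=-83295 / 38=-2191.97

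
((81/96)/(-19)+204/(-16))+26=8029/608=13.21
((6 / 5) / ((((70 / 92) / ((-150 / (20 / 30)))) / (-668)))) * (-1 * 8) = -13274496 / 7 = -1896356.57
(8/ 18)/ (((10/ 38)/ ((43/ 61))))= 3268/ 2745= 1.19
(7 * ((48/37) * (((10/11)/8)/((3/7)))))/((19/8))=1.01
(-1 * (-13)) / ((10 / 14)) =91 / 5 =18.20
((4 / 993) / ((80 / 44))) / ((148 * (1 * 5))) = 0.00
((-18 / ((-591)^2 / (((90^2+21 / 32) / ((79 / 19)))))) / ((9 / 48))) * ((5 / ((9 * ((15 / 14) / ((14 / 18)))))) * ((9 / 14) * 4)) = -45968524 / 82779597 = -0.56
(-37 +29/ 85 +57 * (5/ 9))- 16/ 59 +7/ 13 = -4.72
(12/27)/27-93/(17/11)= -248521/4131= -60.16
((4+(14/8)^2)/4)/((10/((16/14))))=113/560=0.20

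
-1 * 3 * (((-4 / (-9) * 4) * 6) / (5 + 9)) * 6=-13.71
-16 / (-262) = 8 / 131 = 0.06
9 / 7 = 1.29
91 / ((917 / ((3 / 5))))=39 / 655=0.06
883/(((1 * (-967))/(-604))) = 533332/967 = 551.53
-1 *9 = -9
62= 62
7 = 7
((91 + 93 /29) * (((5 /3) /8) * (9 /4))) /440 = 2049 /20416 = 0.10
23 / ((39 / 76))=1748 / 39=44.82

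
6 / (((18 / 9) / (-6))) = -18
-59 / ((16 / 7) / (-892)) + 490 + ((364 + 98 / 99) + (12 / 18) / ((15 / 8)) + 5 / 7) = 36776447 / 1540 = 23880.81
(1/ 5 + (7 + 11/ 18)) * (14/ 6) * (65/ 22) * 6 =63973/ 198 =323.10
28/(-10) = -14/5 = -2.80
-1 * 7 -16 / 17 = -135 / 17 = -7.94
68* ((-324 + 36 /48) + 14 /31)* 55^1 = -1207265.97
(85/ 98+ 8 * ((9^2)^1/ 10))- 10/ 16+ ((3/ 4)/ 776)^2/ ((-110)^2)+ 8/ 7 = 66.19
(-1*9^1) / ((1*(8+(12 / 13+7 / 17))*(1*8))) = -1989 / 16504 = -0.12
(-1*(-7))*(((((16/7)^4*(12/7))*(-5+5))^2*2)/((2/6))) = 0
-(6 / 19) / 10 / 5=-3 / 475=-0.01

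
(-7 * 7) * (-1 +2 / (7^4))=2399 / 49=48.96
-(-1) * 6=6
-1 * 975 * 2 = -1950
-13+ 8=-5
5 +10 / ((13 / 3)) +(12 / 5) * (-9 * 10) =-2713 / 13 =-208.69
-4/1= -4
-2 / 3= -0.67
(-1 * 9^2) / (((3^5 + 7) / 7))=-567 / 250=-2.27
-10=-10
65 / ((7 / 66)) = 4290 / 7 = 612.86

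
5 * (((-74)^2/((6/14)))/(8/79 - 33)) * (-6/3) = 30282280/7797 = 3883.84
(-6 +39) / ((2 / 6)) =99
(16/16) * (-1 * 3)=-3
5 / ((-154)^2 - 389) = 5 / 23327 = 0.00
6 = 6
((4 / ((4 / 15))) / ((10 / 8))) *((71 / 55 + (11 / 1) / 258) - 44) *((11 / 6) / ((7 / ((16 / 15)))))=-1383856 / 9675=-143.03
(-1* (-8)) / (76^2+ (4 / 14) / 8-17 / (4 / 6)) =224 / 161015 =0.00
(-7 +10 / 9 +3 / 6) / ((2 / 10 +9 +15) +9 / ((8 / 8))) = -0.16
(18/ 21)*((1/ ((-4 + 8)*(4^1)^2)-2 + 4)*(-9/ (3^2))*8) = -387/ 28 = -13.82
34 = 34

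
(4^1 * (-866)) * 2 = -6928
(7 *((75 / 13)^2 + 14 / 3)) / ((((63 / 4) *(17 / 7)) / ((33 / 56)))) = 4.09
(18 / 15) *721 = 4326 / 5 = 865.20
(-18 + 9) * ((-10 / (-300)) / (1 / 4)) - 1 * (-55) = 269 / 5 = 53.80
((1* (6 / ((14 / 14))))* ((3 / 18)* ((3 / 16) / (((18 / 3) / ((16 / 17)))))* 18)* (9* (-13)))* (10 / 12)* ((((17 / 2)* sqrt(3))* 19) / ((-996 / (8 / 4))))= 11115* sqrt(3) / 664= 28.99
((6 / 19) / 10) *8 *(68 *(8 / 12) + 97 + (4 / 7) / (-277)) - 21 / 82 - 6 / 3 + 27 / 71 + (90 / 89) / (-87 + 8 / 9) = 34.07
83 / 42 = 1.98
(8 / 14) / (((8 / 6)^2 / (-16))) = -36 / 7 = -5.14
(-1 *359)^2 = 128881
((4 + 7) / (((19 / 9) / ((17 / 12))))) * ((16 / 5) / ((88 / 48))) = 1224 / 95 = 12.88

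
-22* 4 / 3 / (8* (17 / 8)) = -88 / 51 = -1.73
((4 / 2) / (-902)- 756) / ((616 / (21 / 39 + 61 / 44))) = -375393657 / 158910752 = -2.36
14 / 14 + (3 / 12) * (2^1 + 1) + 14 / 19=189 / 76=2.49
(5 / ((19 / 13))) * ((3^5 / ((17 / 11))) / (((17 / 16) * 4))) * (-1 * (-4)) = 2779920 / 5491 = 506.27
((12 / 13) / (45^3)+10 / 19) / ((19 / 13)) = 3948826 / 10965375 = 0.36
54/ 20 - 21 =-183/ 10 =-18.30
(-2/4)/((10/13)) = -13/20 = -0.65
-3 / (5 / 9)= -27 / 5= -5.40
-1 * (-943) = 943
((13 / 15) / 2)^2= 169 / 900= 0.19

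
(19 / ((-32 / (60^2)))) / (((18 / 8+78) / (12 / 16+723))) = -4125375 / 214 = -19277.45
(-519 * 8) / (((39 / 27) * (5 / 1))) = -37368 / 65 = -574.89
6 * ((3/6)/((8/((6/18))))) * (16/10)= 1/5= 0.20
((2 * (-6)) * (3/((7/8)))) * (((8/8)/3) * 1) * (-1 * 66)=6336/7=905.14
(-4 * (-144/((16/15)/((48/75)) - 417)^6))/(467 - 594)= -6561/7425607691334377503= -0.00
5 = 5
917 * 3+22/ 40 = 55031/ 20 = 2751.55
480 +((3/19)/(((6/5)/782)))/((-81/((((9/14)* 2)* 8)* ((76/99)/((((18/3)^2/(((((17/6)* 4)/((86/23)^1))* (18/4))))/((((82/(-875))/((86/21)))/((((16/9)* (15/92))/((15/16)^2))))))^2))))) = 479.99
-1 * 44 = -44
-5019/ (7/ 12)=-8604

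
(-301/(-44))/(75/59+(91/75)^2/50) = 2497359375/474811238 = 5.26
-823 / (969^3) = -823 / 909853209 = -0.00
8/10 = 4/5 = 0.80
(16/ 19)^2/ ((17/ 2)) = 512/ 6137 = 0.08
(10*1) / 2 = 5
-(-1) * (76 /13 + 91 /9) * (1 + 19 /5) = 14936 /195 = 76.59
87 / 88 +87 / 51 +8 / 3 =24061 / 4488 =5.36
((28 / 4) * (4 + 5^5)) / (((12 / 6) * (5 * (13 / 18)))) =197127 / 65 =3032.72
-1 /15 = -0.07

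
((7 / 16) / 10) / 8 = 7 / 1280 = 0.01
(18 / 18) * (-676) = -676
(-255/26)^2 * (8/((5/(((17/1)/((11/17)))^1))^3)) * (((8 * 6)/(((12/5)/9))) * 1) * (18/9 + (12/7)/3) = 81365234791824/1574573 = 51674476.06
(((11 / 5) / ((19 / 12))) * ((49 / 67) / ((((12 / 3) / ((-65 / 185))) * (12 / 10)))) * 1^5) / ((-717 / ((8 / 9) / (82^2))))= 7007 / 510927767793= 0.00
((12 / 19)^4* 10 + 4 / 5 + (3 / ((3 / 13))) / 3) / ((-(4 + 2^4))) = -13145117 / 39096300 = -0.34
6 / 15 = 2 / 5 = 0.40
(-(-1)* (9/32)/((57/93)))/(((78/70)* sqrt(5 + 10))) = 217* sqrt(15)/7904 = 0.11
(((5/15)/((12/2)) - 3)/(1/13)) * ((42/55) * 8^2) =-308672/165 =-1870.74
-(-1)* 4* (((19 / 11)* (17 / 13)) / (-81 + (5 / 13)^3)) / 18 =-54587 / 8802684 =-0.01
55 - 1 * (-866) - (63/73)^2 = 4904040/5329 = 920.26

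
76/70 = 38/35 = 1.09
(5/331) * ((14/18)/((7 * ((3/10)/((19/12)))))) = 475/53622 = 0.01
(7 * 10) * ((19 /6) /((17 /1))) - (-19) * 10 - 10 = 9845 /51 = 193.04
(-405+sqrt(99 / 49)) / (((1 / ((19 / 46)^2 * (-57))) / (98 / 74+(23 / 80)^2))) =555311766501 / 100213760-20567102463 * sqrt(11) / 3507481600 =5521.82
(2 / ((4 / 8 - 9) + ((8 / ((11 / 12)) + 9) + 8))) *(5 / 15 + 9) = 1.08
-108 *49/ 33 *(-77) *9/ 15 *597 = 22115268/ 5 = 4423053.60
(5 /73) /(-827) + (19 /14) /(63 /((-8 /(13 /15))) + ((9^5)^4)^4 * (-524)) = -16027289358762846381135609610593636500587187956963994779764287648739127175798404135 /193516697175574359775107577560229685835389824829974665769829961928405969345748097226101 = -0.00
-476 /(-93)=5.12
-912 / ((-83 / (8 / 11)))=7296 / 913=7.99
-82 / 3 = -27.33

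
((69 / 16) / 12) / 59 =23 / 3776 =0.01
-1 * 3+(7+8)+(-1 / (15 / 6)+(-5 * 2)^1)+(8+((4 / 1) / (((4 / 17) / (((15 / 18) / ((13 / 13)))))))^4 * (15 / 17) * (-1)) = -76744889 / 2160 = -35530.04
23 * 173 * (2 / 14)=3979 / 7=568.43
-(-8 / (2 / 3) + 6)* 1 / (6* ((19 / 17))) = 17 / 19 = 0.89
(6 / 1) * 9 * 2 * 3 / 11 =324 / 11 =29.45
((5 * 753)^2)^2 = 200937003800625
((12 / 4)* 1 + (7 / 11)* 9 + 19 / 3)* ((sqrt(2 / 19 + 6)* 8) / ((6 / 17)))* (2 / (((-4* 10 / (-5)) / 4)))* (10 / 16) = 42245* sqrt(551) / 1881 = 527.18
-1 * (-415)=415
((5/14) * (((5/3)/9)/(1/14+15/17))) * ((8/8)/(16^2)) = 425/1569024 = 0.00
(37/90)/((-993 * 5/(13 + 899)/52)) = -292448/74475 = -3.93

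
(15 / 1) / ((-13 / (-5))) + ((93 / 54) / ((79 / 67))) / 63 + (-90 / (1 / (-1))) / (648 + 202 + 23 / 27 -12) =155619065939 / 26377433082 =5.90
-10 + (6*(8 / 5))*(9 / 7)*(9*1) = 3538 / 35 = 101.09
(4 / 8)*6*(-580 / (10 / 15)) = -2610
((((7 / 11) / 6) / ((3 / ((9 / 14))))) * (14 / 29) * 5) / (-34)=-35 / 21692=-0.00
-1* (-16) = 16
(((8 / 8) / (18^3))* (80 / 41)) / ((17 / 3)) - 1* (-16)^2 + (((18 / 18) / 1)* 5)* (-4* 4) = -56908646 / 169371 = -336.00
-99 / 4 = -24.75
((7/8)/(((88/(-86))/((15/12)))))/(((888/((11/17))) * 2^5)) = -1505/61833216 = -0.00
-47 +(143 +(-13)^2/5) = 649/5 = 129.80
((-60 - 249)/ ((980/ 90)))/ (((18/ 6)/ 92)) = -870.24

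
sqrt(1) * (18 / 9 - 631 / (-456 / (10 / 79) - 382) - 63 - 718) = -778.84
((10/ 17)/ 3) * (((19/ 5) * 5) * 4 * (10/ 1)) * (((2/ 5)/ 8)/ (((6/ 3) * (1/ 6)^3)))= 13680/ 17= 804.71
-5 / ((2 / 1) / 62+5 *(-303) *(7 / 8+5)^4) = 634880 / 229174214069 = 0.00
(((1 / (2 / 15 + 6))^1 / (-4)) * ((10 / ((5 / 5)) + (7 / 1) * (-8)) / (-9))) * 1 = -5 / 24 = -0.21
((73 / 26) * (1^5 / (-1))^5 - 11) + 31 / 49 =-16785 / 1274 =-13.18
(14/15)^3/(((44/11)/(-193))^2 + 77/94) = 9607858064/9685159875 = 0.99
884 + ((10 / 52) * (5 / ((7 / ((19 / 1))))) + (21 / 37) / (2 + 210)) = 632867597 / 713804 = 886.61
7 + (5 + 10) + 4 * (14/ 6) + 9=121/ 3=40.33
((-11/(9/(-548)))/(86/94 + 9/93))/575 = 399218/346725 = 1.15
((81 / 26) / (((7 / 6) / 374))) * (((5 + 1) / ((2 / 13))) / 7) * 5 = 1363230 / 49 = 27821.02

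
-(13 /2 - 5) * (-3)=9 /2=4.50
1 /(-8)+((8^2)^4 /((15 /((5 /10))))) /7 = 79891.38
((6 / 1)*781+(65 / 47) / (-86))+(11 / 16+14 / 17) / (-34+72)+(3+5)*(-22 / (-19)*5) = 98854104247 / 20889056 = 4732.34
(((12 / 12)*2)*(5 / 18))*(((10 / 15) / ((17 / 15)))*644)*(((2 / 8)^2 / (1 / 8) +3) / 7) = 16100 / 153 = 105.23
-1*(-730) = 730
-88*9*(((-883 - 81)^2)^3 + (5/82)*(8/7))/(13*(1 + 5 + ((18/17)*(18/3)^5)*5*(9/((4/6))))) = -516852894459085112766288/5875045267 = -87974282915271.56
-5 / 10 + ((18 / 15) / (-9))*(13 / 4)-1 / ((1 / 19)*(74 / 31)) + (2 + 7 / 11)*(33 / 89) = -781949 / 98790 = -7.92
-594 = -594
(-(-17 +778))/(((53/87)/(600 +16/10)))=-199150656/265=-751511.91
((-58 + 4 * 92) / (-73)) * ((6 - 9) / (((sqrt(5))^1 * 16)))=93 * sqrt(5) / 584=0.36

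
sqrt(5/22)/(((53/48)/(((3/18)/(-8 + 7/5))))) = -20 * sqrt(110)/19239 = -0.01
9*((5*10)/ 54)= 25/ 3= 8.33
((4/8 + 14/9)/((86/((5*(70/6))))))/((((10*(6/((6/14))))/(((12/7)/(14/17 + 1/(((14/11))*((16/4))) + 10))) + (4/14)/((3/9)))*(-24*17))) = -45325/11947818492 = -0.00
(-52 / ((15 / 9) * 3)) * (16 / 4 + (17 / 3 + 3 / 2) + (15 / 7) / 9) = -12454 / 105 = -118.61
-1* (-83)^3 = 571787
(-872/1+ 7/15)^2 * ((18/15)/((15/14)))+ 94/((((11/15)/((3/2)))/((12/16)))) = 210588591953/247500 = 850863.00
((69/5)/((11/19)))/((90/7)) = 3059/1650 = 1.85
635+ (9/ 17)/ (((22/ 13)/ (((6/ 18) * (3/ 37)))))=8787247/ 13838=635.01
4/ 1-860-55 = -911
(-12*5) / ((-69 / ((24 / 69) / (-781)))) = -160 / 413149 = -0.00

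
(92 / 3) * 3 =92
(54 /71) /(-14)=-27 /497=-0.05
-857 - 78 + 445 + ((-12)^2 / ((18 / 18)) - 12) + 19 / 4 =-353.25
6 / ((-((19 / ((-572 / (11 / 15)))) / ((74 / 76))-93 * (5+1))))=86580 / 8052301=0.01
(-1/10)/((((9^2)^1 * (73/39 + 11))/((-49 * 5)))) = 637/27108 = 0.02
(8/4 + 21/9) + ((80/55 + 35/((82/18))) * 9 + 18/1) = 141484/1353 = 104.57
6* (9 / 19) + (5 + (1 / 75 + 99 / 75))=523 / 57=9.18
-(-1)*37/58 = 37/58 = 0.64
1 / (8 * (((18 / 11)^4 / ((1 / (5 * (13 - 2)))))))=1331 / 4199040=0.00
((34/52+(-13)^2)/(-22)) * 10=-2005/26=-77.12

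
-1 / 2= -0.50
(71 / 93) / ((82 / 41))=71 / 186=0.38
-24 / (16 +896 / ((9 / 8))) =-27 / 914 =-0.03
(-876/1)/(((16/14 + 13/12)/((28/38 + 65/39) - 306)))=424457040/3553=119464.41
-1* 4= -4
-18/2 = -9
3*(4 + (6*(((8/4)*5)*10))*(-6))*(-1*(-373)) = -4023924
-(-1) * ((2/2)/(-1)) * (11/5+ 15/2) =-97/10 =-9.70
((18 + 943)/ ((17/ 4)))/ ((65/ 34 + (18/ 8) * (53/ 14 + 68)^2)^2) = 40166540288/ 23888578762083025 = 0.00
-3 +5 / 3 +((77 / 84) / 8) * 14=0.27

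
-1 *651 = -651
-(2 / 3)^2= -4 / 9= -0.44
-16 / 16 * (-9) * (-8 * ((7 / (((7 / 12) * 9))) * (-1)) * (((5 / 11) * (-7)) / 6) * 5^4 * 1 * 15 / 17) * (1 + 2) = -15750000 / 187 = -84224.60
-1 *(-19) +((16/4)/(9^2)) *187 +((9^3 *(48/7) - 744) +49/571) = 1386708706/323757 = 4283.18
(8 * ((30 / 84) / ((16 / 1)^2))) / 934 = 0.00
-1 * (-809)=809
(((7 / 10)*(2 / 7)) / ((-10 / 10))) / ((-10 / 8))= 4 / 25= 0.16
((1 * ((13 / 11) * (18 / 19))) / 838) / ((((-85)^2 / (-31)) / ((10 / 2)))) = -0.00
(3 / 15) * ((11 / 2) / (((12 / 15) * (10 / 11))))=121 / 80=1.51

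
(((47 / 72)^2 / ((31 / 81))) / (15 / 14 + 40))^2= 239104369 / 325356160000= 0.00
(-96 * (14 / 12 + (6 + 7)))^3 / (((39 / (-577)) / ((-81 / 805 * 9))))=-70538920243200 / 2093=-33702303030.67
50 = 50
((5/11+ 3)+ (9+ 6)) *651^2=86031603/11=7821054.82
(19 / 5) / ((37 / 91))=1729 / 185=9.35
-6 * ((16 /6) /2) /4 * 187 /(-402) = 187 /201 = 0.93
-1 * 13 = -13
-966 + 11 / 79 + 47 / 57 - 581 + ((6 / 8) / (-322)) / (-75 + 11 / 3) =-1918895092705 / 1241170896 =-1546.04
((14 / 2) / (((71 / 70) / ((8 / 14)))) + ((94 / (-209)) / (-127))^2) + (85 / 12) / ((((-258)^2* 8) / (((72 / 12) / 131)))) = 27522645983491212659 / 6978933387468922176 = 3.94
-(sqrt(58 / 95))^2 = -58 / 95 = -0.61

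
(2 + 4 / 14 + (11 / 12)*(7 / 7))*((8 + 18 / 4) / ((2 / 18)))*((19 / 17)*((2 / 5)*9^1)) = 689985 / 476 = 1449.55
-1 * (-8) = 8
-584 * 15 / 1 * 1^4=-8760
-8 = -8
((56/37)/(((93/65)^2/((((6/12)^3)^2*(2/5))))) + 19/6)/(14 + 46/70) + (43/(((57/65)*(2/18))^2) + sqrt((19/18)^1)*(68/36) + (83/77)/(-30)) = 17*sqrt(38)/54 + 21757404460762483/4803516734940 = 4531.41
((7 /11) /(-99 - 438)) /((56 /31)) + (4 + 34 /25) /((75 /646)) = 454512251 /9845000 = 46.17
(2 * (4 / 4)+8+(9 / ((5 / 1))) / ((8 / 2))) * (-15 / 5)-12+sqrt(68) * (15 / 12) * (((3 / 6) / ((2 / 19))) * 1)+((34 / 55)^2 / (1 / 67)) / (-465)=-244218583 / 5626500+95 * sqrt(17) / 8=5.56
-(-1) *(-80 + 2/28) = -1119/14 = -79.93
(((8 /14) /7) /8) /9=0.00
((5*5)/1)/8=25/8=3.12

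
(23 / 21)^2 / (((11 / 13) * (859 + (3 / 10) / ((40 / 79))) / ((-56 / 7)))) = -1692800 / 128304099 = -0.01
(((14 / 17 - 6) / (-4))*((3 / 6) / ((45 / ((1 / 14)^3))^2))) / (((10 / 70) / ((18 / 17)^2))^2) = 0.00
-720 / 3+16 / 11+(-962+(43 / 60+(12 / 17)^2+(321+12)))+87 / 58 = -164957773 / 190740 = -864.83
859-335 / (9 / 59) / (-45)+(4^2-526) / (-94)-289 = 2376436 / 3807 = 624.23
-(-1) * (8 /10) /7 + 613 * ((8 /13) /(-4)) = -42858 /455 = -94.19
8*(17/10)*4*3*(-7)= -5712/5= -1142.40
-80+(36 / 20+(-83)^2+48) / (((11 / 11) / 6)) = 207764 / 5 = 41552.80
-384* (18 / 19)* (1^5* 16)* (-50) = 5529600 / 19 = 291031.58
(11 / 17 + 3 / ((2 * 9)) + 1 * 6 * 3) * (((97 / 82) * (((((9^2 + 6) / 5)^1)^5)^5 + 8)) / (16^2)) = 572569255363494702057624780915517288288875505899258401 / 638122558593750000000000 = 897271609744189115113546100000.00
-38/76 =-1/2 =-0.50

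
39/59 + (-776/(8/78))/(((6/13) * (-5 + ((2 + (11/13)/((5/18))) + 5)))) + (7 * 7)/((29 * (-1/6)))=-1828466015/561208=-3258.09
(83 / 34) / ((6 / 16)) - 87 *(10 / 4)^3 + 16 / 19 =-10480883 / 7752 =-1352.02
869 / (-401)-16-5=-9290 / 401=-23.17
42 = 42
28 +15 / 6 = 61 / 2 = 30.50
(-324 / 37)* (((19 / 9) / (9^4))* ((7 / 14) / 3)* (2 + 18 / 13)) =-1672 / 1051947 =-0.00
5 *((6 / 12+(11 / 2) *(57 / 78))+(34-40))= -385 / 52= -7.40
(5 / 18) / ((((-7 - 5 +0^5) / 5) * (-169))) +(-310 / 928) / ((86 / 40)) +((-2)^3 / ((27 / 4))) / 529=-1259630161 / 8026779384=-0.16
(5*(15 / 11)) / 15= 0.45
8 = 8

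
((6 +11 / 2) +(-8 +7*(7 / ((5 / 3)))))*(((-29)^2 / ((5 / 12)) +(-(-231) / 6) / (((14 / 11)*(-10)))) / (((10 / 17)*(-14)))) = -12882277 / 1600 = -8051.42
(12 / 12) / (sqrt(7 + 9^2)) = sqrt(22) / 44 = 0.11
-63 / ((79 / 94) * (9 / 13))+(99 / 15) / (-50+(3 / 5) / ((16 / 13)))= -33924106 / 312919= -108.41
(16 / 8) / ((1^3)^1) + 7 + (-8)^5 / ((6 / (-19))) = 311323 / 3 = 103774.33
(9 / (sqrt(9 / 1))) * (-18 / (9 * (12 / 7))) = -7 / 2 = -3.50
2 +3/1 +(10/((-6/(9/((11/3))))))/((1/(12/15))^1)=19/11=1.73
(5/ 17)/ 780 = 1/ 2652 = 0.00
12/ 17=0.71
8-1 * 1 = 7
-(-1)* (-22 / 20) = -11 / 10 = -1.10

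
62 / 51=1.22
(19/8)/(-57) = -1/24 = -0.04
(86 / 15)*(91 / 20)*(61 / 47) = 238693 / 7050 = 33.86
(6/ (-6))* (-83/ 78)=83/ 78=1.06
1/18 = 0.06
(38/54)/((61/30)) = 0.35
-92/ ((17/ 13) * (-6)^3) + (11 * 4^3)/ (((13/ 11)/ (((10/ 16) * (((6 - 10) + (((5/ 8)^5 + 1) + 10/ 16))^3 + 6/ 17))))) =-8637749728816751297/ 2018703348596736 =-4278.86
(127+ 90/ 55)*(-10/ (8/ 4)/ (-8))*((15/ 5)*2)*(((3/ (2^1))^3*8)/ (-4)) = -573075/ 176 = -3256.11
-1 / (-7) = 1 / 7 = 0.14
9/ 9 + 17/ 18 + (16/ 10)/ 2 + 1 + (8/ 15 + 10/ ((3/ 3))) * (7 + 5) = 11713/ 90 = 130.14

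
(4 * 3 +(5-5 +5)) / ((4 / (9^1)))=153 / 4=38.25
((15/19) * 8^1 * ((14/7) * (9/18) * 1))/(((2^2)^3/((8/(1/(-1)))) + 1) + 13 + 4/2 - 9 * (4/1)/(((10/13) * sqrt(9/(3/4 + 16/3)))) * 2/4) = -0.56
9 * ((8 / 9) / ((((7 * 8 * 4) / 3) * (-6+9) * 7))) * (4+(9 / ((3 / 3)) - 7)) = 3 / 98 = 0.03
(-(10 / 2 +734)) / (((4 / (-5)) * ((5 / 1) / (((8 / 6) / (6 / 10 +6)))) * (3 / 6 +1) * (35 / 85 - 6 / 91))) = 2286466 / 31779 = 71.95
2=2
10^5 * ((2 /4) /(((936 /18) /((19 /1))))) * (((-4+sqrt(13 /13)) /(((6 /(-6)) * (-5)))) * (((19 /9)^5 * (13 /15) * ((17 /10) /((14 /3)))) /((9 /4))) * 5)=-399889988500 /1240029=-322484.38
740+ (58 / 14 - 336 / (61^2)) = 19380337 / 26047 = 744.05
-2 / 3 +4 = 10 / 3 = 3.33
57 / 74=0.77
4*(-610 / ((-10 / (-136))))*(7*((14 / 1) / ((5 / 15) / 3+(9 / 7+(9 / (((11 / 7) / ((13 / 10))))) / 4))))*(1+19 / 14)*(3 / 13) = -637463312640 / 1174121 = -542928.12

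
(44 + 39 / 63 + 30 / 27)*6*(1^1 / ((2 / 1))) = 2881 / 21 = 137.19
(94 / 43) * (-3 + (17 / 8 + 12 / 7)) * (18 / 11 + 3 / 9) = 143585 / 39732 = 3.61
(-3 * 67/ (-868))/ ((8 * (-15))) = -67/ 34720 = -0.00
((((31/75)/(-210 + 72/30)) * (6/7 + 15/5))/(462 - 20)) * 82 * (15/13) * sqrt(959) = -11439 * sqrt(959)/6958406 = -0.05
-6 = -6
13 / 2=6.50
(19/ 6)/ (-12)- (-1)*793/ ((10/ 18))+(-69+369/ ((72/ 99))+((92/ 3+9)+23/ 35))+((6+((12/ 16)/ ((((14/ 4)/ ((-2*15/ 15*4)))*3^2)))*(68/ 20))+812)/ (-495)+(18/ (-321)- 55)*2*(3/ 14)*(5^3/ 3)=465654551/ 505575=921.04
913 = 913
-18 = -18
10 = 10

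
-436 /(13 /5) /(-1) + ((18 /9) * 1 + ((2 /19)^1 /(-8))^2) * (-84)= -6049 /18772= -0.32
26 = 26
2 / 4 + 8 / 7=23 / 14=1.64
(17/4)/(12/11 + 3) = 187/180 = 1.04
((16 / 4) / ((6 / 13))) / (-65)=-2 / 15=-0.13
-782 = -782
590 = 590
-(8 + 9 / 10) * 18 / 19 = -801 / 95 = -8.43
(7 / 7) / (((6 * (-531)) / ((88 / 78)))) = -22 / 62127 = -0.00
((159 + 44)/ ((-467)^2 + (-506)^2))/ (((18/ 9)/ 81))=16443/ 948250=0.02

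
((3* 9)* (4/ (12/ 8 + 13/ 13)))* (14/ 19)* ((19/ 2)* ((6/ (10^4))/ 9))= 63/ 3125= 0.02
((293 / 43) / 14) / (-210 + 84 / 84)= -293 / 125818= -0.00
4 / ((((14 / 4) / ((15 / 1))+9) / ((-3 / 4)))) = -90 / 277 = -0.32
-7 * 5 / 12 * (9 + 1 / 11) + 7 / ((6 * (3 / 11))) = -4403 / 198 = -22.24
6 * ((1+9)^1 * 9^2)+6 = 4866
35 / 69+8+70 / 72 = 7849 / 828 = 9.48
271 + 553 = 824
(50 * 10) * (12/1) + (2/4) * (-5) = 11995/2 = 5997.50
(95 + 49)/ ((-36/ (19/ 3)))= -76/ 3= -25.33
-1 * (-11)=11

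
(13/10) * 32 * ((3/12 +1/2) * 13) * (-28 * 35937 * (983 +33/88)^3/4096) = -62097664910110748919/655360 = -94753517013718.79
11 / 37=0.30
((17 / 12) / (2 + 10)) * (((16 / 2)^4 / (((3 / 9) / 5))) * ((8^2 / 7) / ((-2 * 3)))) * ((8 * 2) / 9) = -11141120 / 567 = -19649.24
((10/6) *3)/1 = 5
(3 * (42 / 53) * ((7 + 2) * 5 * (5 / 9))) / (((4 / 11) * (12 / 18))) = 51975 / 212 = 245.17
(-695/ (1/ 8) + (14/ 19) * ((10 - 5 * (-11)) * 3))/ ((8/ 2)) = -51455/ 38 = -1354.08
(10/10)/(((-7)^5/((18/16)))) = -9/134456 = -0.00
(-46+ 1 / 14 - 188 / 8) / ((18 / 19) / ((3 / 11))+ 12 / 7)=-1539 / 115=-13.38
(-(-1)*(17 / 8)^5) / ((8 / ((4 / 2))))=10.83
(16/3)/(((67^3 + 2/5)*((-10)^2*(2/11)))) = 22/22557255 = 0.00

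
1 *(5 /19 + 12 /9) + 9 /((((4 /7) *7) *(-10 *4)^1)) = 1.54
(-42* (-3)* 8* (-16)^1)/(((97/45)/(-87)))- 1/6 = 378846623/582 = 650939.21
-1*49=-49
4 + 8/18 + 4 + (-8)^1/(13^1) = 916/117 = 7.83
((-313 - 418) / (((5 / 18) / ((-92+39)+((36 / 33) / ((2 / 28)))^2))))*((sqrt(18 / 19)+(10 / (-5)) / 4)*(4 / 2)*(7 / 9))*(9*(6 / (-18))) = -669641322 / 605+4017847932*sqrt(38) / 11495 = 1047802.78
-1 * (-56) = 56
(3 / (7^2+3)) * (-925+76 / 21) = -19349 / 364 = -53.16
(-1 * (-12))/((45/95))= 76/3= 25.33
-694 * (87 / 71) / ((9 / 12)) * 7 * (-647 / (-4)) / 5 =-91150654 / 355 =-256762.41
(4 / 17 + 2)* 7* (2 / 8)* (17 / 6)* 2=133 / 6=22.17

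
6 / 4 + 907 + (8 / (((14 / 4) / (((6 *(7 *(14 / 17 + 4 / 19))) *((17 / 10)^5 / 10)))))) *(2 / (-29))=15475858291 / 17218750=898.78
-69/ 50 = -1.38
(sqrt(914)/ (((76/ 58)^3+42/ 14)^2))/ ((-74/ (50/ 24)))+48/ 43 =48/ 43 - 14870583025 * sqrt(914)/ 14557859142648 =1.09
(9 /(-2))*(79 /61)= -711 /122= -5.83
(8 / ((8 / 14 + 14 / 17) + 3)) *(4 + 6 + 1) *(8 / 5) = 83776 / 2615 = 32.04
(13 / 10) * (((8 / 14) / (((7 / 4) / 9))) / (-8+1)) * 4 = -3744 / 1715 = -2.18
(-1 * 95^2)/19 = -475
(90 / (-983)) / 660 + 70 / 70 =21623 / 21626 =1.00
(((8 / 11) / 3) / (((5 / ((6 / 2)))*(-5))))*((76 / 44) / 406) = -76 / 614075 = -0.00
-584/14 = -292/7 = -41.71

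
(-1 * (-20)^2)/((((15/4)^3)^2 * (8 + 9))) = -65536/7745625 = -0.01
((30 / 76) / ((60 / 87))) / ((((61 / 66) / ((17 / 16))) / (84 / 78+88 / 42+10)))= 14625831 / 1687504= 8.67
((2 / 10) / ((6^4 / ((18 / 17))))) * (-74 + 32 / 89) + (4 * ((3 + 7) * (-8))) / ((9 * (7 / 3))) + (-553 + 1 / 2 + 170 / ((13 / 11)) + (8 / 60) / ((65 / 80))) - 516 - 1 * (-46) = -22149501613 / 24782940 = -893.74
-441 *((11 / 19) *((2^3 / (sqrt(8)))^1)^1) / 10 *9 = -43659 *sqrt(2) / 95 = -649.93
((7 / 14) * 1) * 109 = 109 / 2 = 54.50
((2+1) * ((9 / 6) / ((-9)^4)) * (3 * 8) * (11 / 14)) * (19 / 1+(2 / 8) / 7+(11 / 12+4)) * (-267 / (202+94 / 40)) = -19697480 / 48663909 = -0.40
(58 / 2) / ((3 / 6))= 58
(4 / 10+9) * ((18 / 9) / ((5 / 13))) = 1222 / 25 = 48.88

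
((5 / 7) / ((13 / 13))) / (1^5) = 5 / 7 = 0.71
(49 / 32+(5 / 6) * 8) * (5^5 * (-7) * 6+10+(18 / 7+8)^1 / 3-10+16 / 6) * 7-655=-271156885 / 36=-7532135.69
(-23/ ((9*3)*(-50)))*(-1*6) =-23/ 225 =-0.10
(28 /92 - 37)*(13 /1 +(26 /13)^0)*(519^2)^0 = -11816 /23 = -513.74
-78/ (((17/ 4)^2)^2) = -19968/ 83521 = -0.24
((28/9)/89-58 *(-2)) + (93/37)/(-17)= 58387283/503829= 115.89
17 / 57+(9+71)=4577 / 57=80.30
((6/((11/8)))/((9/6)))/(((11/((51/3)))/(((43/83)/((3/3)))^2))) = 1005856/833569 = 1.21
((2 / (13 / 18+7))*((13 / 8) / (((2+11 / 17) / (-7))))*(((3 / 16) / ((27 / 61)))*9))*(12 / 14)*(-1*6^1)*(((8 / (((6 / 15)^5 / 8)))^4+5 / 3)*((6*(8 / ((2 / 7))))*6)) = 4665360717773442595818 / 139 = 33563746171031961120.99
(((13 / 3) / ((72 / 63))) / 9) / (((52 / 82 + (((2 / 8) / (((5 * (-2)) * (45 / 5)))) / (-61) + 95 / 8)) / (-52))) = -2113345 / 1206726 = -1.75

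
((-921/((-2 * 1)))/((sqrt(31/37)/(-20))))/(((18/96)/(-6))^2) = -9431040 * sqrt(1147)/31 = -10303377.26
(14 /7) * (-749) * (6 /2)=-4494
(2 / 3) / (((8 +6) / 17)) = 17 / 21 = 0.81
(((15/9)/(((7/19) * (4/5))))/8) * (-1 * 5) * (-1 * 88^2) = 574750/21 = 27369.05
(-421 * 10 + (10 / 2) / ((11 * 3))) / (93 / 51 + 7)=-94469 / 198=-477.12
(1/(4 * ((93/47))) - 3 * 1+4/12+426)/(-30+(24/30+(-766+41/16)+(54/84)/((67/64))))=-164178140/307072763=-0.53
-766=-766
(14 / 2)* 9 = 63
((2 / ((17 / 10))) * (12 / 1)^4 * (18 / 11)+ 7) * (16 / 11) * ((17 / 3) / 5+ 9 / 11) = 38466217888 / 339405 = 113334.27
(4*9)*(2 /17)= 72 /17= 4.24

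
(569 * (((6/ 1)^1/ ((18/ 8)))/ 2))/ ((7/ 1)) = 2276/ 21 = 108.38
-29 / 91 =-0.32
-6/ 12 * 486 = -243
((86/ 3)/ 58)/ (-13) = -43/ 1131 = -0.04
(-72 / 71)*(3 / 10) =-108 / 355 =-0.30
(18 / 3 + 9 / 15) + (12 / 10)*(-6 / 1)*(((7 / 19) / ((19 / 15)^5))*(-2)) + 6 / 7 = 14958049941 / 1646605835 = 9.08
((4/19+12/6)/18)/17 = 7/969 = 0.01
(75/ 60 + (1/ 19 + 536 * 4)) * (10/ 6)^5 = 509509375/ 18468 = 27588.77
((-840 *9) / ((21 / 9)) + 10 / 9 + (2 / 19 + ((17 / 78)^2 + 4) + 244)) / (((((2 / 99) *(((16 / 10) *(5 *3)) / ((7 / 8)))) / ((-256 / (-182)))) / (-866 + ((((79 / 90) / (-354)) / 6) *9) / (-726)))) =4616681619822029213 / 702204085440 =6574558.19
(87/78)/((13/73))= 6.26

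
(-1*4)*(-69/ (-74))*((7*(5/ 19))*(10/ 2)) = -24150/ 703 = -34.35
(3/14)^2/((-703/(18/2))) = -81/137788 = -0.00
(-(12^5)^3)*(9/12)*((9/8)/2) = -6499837226778624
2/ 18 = 1/ 9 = 0.11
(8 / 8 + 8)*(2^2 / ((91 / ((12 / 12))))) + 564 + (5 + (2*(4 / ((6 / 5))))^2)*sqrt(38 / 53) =445*sqrt(2014) / 477 + 51360 / 91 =606.26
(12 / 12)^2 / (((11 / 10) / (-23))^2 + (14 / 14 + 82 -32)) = 52900 / 2698021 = 0.02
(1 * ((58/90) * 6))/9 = 58/135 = 0.43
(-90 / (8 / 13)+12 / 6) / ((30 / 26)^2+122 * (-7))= 0.17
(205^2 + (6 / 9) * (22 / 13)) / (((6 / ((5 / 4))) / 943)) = 7727974585 / 936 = 8256383.10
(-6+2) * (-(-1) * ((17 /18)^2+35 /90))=-415 /81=-5.12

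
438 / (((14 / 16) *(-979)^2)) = 0.00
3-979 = -976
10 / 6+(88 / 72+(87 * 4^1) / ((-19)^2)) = 3.85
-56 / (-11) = 5.09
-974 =-974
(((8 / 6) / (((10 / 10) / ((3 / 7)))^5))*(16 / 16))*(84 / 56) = 486 / 16807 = 0.03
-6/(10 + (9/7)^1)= -42/79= -0.53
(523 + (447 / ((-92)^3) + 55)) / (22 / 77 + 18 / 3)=3150568519 / 34262272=91.95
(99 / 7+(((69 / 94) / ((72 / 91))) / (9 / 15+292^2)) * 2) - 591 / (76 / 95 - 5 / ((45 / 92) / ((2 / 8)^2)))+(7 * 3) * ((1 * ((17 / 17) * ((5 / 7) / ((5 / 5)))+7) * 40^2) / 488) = -18597034454223481 / 5954889895752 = -3122.99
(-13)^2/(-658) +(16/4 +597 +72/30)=1984341/3290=603.14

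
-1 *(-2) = 2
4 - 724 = -720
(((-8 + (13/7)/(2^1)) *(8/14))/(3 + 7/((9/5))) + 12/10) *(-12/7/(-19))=55908/1010135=0.06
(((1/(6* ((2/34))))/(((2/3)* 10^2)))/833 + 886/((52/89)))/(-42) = -128794871/3567200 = -36.11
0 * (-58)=0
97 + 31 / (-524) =50797 / 524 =96.94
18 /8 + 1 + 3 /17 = 233 /68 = 3.43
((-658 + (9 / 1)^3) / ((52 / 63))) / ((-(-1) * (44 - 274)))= -4473 / 11960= -0.37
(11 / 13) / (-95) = -0.01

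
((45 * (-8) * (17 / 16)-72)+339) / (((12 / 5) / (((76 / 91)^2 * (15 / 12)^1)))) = -99275 / 2366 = -41.96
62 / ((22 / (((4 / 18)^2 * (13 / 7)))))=1612 / 6237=0.26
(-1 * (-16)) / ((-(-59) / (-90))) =-1440 / 59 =-24.41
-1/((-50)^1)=1/50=0.02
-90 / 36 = -2.50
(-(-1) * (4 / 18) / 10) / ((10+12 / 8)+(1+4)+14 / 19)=0.00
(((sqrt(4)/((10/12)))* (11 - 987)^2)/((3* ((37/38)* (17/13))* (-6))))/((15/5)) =-941145088/28305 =-33250.14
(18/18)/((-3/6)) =-2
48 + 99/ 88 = 393/ 8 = 49.12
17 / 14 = 1.21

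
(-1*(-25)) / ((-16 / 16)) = -25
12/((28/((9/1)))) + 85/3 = 676/21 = 32.19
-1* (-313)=313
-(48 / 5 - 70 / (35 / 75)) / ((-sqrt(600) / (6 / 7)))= -351 *sqrt(6) / 175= -4.91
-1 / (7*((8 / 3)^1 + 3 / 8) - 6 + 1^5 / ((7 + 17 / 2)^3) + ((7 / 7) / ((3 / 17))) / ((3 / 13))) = -0.03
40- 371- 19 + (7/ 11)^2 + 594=244.40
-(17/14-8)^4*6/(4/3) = -9541.02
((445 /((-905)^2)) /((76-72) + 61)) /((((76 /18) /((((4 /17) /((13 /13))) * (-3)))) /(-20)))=19224 /687817195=0.00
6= 6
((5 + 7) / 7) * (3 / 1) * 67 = 2412 / 7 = 344.57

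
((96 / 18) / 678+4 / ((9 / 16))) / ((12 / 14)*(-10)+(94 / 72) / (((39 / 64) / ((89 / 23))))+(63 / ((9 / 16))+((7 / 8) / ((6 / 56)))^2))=181839840 / 4557207623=0.04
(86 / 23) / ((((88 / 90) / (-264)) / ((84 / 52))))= -487620 / 299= -1630.84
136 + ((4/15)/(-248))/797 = 100804559/741210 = 136.00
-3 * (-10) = 30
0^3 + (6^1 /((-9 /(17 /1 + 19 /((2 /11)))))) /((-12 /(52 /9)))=39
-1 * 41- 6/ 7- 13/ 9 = -2728/ 63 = -43.30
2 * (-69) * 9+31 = -1211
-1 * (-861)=861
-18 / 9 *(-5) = 10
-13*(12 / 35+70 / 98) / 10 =-481 / 350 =-1.37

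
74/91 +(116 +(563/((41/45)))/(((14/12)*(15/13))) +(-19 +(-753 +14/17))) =-12389318/63427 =-195.33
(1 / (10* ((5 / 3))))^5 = 0.00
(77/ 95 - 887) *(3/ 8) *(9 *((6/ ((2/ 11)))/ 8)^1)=-18752877/ 1520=-12337.42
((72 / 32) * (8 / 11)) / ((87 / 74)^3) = 810448 / 804837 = 1.01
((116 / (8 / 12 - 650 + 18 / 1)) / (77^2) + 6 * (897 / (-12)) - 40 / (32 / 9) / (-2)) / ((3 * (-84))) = 2210345189 / 1257706912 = 1.76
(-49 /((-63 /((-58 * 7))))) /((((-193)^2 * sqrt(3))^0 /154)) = -437668 /9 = -48629.78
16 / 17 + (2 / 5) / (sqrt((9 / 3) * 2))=sqrt(6) / 15 + 16 / 17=1.10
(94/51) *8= 752/51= 14.75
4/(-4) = -1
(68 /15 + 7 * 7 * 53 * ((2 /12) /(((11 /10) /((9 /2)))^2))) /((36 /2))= 26311081 /65340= 402.68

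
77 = 77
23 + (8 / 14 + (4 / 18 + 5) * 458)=152167 / 63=2415.35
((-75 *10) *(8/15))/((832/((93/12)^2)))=-24025/832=-28.88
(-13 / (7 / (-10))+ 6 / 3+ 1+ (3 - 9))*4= 436 / 7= 62.29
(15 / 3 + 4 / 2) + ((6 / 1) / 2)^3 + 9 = 43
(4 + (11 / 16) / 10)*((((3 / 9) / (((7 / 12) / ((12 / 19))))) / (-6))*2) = -93 / 190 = -0.49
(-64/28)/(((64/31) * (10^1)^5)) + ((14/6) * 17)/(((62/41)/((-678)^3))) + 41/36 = -6386592255943908649/781200000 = -8175361310.73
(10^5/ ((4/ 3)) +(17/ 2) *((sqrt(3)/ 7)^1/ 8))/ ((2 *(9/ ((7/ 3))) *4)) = 17 *sqrt(3)/ 3456 +21875/ 9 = 2430.56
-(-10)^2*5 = -500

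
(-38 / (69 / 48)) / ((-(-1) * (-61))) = 608 / 1403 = 0.43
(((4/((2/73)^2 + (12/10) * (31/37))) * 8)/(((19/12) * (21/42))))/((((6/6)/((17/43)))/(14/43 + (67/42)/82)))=27403860684320/5000635386299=5.48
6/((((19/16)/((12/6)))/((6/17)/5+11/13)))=9.26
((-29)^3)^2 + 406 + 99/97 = 57697901618/97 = 594823728.02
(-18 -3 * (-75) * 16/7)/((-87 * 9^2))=-386/5481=-0.07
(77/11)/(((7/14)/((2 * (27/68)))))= 189/17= 11.12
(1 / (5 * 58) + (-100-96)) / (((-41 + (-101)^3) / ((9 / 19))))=511551 / 5677184420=0.00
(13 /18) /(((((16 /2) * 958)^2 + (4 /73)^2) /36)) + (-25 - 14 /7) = -4225620334523 /156504459400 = -27.00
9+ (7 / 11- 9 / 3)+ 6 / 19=6.95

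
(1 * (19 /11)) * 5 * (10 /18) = 475 /99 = 4.80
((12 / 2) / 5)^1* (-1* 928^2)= -5167104 / 5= -1033420.80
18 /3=6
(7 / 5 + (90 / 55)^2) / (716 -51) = 2467 / 402325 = 0.01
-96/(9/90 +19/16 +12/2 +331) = -2560/9021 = -0.28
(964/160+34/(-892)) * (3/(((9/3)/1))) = 53403/8920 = 5.99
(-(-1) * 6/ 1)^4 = 1296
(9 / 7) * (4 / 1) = 36 / 7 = 5.14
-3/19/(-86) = 0.00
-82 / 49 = -1.67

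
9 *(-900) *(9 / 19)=-72900 / 19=-3836.84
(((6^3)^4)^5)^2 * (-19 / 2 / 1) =-22692045793921044786795319396322264267879577018525196322599600393915531508963443942633632694272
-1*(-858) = 858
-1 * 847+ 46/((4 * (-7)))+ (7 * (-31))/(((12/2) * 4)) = -144091/168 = -857.68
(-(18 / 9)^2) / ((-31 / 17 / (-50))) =-3400 / 31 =-109.68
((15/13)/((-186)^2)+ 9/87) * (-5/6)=-2249465/26085384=-0.09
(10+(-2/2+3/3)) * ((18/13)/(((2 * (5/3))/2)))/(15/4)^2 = 192/325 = 0.59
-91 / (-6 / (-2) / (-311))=28301 / 3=9433.67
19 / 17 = 1.12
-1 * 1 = -1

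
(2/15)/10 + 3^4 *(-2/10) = -1214/75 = -16.19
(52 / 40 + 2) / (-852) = -0.00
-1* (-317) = 317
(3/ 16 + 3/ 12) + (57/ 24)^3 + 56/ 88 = 81497/ 5632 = 14.47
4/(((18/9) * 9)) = 2/9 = 0.22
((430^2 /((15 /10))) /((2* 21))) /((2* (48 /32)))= 184900 /189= 978.31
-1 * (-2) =2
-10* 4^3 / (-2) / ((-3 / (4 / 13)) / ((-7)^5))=21512960 / 39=551614.36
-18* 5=-90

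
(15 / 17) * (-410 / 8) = -3075 / 68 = -45.22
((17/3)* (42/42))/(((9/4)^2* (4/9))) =68/27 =2.52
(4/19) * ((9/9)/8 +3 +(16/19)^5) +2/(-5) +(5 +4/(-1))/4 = 561773187/940917620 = 0.60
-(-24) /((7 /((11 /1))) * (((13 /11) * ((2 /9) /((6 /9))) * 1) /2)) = 17424 /91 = 191.47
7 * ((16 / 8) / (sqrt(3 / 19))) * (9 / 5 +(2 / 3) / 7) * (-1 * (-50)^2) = -199000 * sqrt(57) / 9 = -166935.23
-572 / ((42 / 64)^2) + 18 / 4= -1323.68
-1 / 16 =-0.06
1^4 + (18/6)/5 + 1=2.60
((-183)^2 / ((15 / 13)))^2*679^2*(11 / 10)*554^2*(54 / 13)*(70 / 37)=953122594172742399061656 / 925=1030402804511072863850.44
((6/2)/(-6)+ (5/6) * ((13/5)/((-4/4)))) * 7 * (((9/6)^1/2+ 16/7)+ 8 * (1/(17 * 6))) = -8894/153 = -58.13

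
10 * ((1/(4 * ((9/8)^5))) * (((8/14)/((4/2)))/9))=163840/3720087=0.04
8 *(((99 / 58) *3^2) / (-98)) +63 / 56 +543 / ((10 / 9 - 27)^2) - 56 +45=-6368374091 / 617157352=-10.32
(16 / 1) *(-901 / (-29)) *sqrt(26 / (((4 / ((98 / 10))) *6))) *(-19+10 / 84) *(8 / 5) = -22863776 *sqrt(195) / 6525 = -48931.07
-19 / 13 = -1.46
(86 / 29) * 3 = 258 / 29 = 8.90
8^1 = 8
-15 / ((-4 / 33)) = 495 / 4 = 123.75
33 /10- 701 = -697.70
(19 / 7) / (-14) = -19 / 98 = -0.19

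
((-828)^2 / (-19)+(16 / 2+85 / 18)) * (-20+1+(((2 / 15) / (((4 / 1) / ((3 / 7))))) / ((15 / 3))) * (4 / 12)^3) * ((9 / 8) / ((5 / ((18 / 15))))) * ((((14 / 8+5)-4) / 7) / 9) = 24364399085279 / 3016440000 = 8077.20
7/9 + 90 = 817/9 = 90.78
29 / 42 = 0.69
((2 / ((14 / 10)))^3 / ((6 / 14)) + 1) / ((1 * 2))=1147 / 294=3.90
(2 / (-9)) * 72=-16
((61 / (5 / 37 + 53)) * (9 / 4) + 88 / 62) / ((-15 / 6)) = -975719 / 609460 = -1.60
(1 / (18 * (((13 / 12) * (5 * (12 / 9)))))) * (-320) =-32 / 13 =-2.46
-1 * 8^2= -64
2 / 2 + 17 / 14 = 31 / 14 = 2.21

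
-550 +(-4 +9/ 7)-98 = -650.71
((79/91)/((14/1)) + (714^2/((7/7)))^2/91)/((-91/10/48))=-873236991048720/57967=-15064381304.00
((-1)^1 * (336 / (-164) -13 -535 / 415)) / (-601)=-55598 / 2045203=-0.03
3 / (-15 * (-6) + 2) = 3 / 92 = 0.03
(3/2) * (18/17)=27/17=1.59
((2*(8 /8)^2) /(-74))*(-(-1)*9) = -9 /37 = -0.24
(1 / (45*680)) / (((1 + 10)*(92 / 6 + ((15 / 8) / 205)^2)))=13448 / 69408196275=0.00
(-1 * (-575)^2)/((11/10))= -300568.18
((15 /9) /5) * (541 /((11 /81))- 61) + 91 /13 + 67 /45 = 651452 /495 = 1316.06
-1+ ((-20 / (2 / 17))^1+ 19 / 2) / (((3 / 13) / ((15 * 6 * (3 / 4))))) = -187789 / 4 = -46947.25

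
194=194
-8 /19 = -0.42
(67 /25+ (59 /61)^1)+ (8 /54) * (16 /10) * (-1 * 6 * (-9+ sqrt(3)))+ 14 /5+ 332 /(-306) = 4237706 /233325 - 64 * sqrt(3) /45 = 15.70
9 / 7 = 1.29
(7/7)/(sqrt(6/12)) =sqrt(2) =1.41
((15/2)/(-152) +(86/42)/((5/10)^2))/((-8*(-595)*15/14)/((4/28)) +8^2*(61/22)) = 571703/2519458368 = 0.00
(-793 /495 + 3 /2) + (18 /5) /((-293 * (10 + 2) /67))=-24746 /145035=-0.17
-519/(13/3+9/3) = -1557/22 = -70.77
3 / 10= 0.30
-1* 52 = -52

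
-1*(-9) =9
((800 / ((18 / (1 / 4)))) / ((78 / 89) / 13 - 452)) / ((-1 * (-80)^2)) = 0.00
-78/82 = -0.95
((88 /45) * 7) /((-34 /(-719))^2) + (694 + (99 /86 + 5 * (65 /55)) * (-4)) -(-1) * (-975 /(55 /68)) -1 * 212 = 33032519402 /6151365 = 5369.95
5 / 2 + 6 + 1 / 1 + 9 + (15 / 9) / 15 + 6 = 443 / 18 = 24.61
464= 464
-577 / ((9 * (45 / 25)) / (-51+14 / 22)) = 1598290 / 891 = 1793.82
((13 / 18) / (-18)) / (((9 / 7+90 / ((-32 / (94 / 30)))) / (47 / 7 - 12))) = -0.03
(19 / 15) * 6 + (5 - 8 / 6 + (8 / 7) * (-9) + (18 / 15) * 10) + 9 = 21.98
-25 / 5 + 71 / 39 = -3.18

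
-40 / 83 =-0.48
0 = 0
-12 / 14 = -6 / 7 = -0.86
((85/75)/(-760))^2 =0.00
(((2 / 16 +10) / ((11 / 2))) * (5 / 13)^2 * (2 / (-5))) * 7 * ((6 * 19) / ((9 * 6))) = -5985 / 3718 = -1.61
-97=-97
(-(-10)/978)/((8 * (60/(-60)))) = -5/3912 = -0.00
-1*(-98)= 98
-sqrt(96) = -4 * sqrt(6) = -9.80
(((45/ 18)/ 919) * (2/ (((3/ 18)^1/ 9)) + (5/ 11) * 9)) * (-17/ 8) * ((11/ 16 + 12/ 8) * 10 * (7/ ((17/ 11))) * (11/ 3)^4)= -12285629125/ 1058688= -11604.58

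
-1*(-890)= 890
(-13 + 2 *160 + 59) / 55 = 366 / 55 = 6.65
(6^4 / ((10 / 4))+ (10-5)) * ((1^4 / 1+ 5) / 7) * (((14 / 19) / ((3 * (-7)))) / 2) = -5234 / 665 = -7.87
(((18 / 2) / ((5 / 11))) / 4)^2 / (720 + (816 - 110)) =9801 / 570400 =0.02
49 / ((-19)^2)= 49 / 361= 0.14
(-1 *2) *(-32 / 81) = 64 / 81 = 0.79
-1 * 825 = -825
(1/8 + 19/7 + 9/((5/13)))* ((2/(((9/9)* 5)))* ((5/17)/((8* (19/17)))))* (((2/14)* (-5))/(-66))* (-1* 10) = -12245/327712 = -0.04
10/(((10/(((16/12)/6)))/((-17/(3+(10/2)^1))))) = -17/36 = -0.47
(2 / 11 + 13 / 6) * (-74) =-173.79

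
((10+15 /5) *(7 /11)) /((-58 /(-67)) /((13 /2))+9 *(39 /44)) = 1.02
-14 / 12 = -7 / 6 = -1.17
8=8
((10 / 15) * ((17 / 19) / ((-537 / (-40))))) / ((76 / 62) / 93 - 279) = -1306960 / 8206466757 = -0.00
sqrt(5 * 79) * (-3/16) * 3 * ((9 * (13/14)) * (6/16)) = -3159 * sqrt(395)/1792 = -35.04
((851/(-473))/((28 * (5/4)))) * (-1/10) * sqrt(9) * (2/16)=2553/1324400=0.00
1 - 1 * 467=-466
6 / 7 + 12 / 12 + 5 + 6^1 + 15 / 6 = 215 / 14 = 15.36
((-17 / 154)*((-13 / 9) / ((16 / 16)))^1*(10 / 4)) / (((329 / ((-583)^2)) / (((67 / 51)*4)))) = 2164.09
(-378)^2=142884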